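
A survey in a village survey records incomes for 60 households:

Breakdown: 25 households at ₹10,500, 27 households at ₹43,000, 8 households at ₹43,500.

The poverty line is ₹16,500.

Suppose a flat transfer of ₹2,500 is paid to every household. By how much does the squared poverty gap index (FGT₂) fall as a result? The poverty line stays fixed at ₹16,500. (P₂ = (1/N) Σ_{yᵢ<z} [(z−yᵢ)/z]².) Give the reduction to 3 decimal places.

Before: below the line — 25×₹10,500; squared poverty gap index (FGT₂) = 0.05510.
After the ₹2,500 transfer: below the line — 25×₹13,000; squared poverty gap index (FGT₂) = 0.01875.
Reduction = 0.05510 − 0.01875 = 0.036.

0.036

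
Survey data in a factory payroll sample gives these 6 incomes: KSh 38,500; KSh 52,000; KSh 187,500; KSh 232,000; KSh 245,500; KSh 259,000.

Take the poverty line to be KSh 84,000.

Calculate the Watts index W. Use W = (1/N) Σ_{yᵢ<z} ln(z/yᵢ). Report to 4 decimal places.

0.2100

Poor units: KSh 38,500, KSh 52,000 (q = 2 of N = 6).
Log shortfalls: ln(84000/38500) = 0.7802; ln(84000/52000) = 0.4796.
W = 1.259732 / 6 = 0.2100.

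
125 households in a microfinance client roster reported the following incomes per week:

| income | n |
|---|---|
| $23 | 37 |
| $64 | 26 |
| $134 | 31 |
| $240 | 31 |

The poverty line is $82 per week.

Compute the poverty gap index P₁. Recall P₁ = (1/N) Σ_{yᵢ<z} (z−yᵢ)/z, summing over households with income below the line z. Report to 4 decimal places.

Below the line: 37×$23, 26×$64 (q = 63 of N = 125).
Relative gaps: (82−23)/82 = 0.7195 (×37); (82−64)/82 = 0.2195 (×26).
Σ = 32.329268. Dividing by the full population N = 125 gives P₁ = 0.2586.

0.2586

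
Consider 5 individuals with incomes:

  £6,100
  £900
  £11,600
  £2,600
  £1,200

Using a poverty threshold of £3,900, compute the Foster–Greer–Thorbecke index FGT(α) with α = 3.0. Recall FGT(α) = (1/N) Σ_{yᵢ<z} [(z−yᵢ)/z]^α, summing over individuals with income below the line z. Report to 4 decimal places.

Below z: £900, £1,200, £2,600 (q = 3 of N = 5).
Shortfall ratios: (3900−900)/3900 = 0.7692; (3900−1200)/3900 = 0.6923; (3900−2600)/3900 = 0.3333.
Raised to α = 3.0: 0.45517; 0.33182; 0.03704.
Sum = 0.824019; FGT(3.0) = 0.824019 / 5 = 0.1648.

0.1648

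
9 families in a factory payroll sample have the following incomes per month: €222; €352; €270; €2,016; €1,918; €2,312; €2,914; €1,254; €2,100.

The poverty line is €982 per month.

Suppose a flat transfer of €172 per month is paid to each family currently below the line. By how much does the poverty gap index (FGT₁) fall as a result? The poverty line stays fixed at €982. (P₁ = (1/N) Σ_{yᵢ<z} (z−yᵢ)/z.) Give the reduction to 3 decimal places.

Before: below the line — €222, €270, €352; poverty gap index (FGT₁) = 0.23784.
After the €172 transfer: below the line — €394, €442, €524; poverty gap index (FGT₁) = 0.17945.
Reduction = 0.23784 − 0.17945 = 0.058.

0.058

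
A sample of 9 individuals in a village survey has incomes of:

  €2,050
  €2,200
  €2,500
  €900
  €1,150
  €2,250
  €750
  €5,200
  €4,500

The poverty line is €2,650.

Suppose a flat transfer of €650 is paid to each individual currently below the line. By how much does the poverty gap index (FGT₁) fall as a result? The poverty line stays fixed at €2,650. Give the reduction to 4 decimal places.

0.1488

Before: below the line — €750, €900, €1,150, €2,050, €2,200, €2,250, €2,500; poverty gap index (FGT₁) = 0.283019.
After the €650 transfer: below the line — €1,400, €1,550, €1,800; poverty gap index (FGT₁) = 0.134172.
Reduction = 0.283019 − 0.134172 = 0.1488.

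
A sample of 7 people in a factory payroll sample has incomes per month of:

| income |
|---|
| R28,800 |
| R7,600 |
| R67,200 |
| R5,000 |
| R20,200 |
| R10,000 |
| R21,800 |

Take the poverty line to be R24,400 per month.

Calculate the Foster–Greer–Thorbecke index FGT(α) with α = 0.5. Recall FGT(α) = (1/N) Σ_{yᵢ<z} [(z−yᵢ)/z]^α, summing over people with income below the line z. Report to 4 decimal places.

0.4616

Below the line: R5,000, R7,600, R10,000, R20,200, R21,800 (q = 5 of N = 7).
Gap ratios (z−y)/z: (24400−5000)/24400 = 0.7951; (24400−7600)/24400 = 0.6885; (24400−10000)/24400 = 0.5902; (24400−20200)/24400 = 0.1721; (24400−21800)/24400 = 0.1066.
Raised to α = 0.5: 0.89167; 0.82977; 0.76822; 0.41489; 0.32643.
Sum = 3.230987; FGT(0.5) = 3.230987 / 7 = 0.4616.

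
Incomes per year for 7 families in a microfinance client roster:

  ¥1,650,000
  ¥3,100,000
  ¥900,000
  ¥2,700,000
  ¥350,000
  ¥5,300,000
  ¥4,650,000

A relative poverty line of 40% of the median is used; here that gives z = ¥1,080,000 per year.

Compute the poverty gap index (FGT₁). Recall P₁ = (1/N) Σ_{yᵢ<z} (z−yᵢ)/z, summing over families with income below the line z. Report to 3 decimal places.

Below the line: ¥350,000, ¥900,000 (q = 2 of N = 7).
Gap ratios (z−y)/z: (1080000−350000)/1080000 = 0.6759; (1080000−900000)/1080000 = 0.1667.
Σ = 0.842593. Dividing by the full population N = 7 gives P₁ = 0.120.

0.120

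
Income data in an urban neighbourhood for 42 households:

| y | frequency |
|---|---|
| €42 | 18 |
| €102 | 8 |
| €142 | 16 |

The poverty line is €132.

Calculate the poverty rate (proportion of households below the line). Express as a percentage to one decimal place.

61.9%

26 of the 42 households have income below €132.
H = 26/42 = 61.9%.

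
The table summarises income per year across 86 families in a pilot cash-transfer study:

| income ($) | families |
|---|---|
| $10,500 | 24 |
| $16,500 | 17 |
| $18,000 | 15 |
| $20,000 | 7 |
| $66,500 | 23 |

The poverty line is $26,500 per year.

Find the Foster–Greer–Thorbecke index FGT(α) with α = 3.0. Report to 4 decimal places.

0.0790

Below z: 24×$10,500, 17×$16,500, 15×$18,000, 7×$20,000 (q = 63 of N = 86).
Shortfall ratios: (26500−10500)/26500 = 0.6038 (×24); (26500−16500)/26500 = 0.3774 (×17); (26500−18000)/26500 = 0.3208 (×15); (26500−20000)/26500 = 0.2453 (×7).
Raised to α = 3.0: 0.22010 (×24); 0.05374 (×17); 0.03300 (×15); 0.01476 (×7).
Sum = 6.794240; FGT(3.0) = 6.794240 / 86 = 0.0790.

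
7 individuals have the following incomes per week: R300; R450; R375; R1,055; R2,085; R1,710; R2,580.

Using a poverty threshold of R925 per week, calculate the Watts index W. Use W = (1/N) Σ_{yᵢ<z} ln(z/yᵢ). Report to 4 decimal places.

0.3928

Below the line: R300, R375, R450 (q = 3 of N = 7).
Log shortfalls: ln(925/300) = 1.1260; ln(925/375) = 0.9029; ln(925/450) = 0.7205.
W = 2.749425 / 7 = 0.3928.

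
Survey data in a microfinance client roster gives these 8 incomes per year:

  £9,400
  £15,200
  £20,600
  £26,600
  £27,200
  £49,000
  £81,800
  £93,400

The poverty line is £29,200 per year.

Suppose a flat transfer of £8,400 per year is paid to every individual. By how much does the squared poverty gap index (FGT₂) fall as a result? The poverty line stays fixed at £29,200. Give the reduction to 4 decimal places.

Before: below the line — £9,400, £15,200, £20,600, £26,600, £27,200; squared poverty gap index (FGT₂) = 0.098629.
After the £8,400 transfer: below the line — £17,800, £23,600, £29,000; squared poverty gap index (FGT₂) = 0.023656.
Reduction = 0.098629 − 0.023656 = 0.0750.

0.0750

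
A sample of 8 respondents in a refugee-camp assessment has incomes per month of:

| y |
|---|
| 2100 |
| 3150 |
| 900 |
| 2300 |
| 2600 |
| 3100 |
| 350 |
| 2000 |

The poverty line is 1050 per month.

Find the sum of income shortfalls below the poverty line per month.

Below z: 350, 900 (q = 2 of N = 8).
Individual gaps: 1050−350 = 700; 1050−900 = 150.
Aggregate gap = 850.

850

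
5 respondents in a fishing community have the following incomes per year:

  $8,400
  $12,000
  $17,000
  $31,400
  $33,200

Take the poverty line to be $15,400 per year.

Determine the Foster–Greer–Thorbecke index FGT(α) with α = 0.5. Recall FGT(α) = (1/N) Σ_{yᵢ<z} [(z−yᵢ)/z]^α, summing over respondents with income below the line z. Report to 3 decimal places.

Below z: $8,400, $12,000 (q = 2 of N = 5).
Gap ratios (z−y)/z: (15400−8400)/15400 = 0.4545; (15400−12000)/15400 = 0.2208.
Raised to α = 0.5: 0.67420; 0.46987.
Sum = 1.144071; FGT(0.5) = 1.144071 / 5 = 0.229.

0.229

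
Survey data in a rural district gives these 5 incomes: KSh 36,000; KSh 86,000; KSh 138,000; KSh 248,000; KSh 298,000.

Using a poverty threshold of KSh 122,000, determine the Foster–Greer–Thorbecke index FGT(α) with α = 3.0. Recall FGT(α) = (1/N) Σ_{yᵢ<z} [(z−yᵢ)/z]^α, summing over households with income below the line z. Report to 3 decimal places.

Below z: KSh 36,000, KSh 86,000 (q = 2 of N = 5).
Relative gaps: (122000−36000)/122000 = 0.7049; (122000−86000)/122000 = 0.2951.
Raised to α = 3.0: 0.35028; 0.02569.
Sum = 0.375974; FGT(3.0) = 0.375974 / 5 = 0.075.

0.075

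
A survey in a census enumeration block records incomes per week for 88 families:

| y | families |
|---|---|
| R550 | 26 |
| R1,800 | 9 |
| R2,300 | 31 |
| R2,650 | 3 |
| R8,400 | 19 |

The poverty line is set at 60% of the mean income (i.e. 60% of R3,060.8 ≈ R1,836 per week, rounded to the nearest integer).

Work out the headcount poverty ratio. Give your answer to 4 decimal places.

35 of the 88 families have income below R1,836.
H = 35/88 = 0.3977.

0.3977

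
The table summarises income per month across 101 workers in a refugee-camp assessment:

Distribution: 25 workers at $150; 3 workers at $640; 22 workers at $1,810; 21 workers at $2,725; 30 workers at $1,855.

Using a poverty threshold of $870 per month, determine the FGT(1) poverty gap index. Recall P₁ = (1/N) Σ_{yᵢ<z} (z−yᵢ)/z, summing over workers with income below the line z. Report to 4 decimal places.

Poor units: 25×$150, 3×$640 (q = 28 of N = 101).
Shortfall ratios: (870−150)/870 = 0.8276 (×25); (870−640)/870 = 0.2644 (×3).
Sum of shortfalls = 21.482759; P₁ averages over all N: 21.482759 / 101 = 0.2127.

0.2127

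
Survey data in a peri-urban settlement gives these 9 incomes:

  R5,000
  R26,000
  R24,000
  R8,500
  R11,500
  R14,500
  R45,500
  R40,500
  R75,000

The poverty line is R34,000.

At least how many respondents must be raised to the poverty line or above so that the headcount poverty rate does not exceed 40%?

Currently q = 6 of N = 9 are below the line (H = 0.667).
A headcount ratio of at most 40% allows at most ⌊0.40 × 9⌋ = 3 poor respondents.
So at least 6 − 3 = 3 must be lifted.

3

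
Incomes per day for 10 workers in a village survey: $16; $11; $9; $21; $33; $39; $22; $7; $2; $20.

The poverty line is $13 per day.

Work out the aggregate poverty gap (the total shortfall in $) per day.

$23

Below z: $2, $7, $9, $11 (q = 4 of N = 10).
Individual gaps: 13−2 = 11; 13−7 = 6; 13−9 = 4; 13−11 = 2.
Aggregate gap = $23.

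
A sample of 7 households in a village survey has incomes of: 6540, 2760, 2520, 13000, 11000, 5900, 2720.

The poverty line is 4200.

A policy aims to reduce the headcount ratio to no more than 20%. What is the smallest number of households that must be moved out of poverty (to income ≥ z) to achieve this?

2

Currently q = 3 of N = 7 are below the line (H = 0.429).
A headcount ratio of at most 20% allows at most ⌊0.20 × 7⌋ = 1 poor households.
So at least 3 − 1 = 2 must be lifted.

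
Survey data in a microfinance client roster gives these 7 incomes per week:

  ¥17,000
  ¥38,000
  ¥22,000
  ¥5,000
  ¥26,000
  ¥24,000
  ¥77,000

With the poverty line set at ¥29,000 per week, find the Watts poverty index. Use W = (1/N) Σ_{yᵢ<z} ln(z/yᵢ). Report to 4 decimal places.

0.4095

Below the line: ¥5,000, ¥17,000, ¥22,000, ¥24,000, ¥26,000 (q = 5 of N = 7).
ln(z/y) terms: ln(29000/5000) = 1.7579; ln(29000/17000) = 0.5341; ln(29000/22000) = 0.2763; ln(29000/24000) = 0.1892; ln(29000/26000) = 0.1092.
W = 2.866635 / 7 = 0.4095.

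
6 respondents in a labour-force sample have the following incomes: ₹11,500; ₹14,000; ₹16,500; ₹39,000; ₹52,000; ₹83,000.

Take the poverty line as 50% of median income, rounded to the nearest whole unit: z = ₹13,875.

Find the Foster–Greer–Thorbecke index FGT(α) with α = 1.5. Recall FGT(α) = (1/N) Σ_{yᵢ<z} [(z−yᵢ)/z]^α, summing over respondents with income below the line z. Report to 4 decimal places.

Below z: ₹11,500 (q = 1 of N = 6).
Normalized shortfalls: (13875−11500)/13875 = 0.1712.
Raised to α = 1.5: 0.07082.
Sum = 0.070818; FGT(1.5) = 0.070818 / 6 = 0.0118.

0.0118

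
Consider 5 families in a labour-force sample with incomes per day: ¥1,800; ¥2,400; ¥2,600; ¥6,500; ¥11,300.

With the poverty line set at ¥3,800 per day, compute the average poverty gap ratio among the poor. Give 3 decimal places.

Below the line: ¥1,800, ¥2,400, ¥2,600 (q = 3 of N = 5).
Relative gaps: 0.5263, 0.3684, 0.3158; sum = 1.210526.
The income-gap ratio divides by q (the poor only): 1.210526 / 3 = 0.404.

0.404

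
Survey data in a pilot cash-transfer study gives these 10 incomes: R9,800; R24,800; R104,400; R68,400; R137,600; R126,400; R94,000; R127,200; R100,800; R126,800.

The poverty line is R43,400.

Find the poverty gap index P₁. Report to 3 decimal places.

Poor units: R9,800, R24,800 (q = 2 of N = 10).
Gap ratios (z−y)/z: (43400−9800)/43400 = 0.7742; (43400−24800)/43400 = 0.4286.
Σ = 1.202765. Dividing by the full population N = 10 gives P₁ = 0.120.

0.120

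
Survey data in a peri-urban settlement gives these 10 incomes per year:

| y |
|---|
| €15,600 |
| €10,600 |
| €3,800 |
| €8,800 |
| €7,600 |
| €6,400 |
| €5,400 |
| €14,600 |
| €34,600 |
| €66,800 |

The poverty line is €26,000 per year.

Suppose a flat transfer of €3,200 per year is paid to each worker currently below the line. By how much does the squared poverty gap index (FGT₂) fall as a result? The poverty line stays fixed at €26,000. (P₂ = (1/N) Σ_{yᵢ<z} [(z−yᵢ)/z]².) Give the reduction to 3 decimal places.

0.116

Before: below the line — €3,800, €5,400, €6,400, €7,600, €8,800, €10,600, €14,600, €15,600; squared poverty gap index (FGT₂) = 0.35666.
After the €3,200 transfer: below the line — €7,000, €8,600, €9,600, €10,800, €12,000, €13,800, €17,800, €18,800; squared poverty gap index (FGT₂) = 0.24078.
Reduction = 0.35666 − 0.24078 = 0.116.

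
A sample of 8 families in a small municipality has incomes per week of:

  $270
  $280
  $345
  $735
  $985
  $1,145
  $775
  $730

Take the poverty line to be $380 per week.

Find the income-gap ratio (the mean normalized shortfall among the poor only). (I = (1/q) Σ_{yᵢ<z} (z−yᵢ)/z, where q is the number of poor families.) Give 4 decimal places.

0.2149

Poor units: $270, $280, $345 (q = 3 of N = 8).
Relative gaps: 0.2895, 0.2632, 0.0921; sum = 0.644737.
I averages over the q = 3 poor units only: 0.644737 / 3 = 0.2149.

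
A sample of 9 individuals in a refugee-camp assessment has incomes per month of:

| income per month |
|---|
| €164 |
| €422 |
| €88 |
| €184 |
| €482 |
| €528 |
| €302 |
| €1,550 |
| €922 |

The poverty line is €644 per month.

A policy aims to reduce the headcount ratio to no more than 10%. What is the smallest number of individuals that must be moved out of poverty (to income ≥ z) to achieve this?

Currently q = 7 of N = 9 are below the line (H = 0.778).
A headcount ratio of at most 10% allows at most ⌊0.10 × 9⌋ = 0 poor individuals.
So at least 7 − 0 = 7 must be lifted.

7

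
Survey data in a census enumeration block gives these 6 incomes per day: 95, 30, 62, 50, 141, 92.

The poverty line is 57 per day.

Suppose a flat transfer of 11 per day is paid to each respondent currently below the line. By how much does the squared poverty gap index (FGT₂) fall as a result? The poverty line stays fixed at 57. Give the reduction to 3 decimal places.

0.027

Before: below the line — 30, 50; squared poverty gap index (FGT₂) = 0.03991.
After the 11 transfer: below the line — 41; squared poverty gap index (FGT₂) = 0.01313.
Reduction = 0.03991 − 0.01313 = 0.027.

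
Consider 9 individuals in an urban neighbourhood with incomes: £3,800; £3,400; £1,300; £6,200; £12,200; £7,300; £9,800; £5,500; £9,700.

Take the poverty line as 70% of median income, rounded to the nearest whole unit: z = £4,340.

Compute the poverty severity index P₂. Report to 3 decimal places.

0.061

Below the line: £1,300, £3,400, £3,800 (q = 3 of N = 9).
Shortfall ratios: (4340−1300)/4340 = 0.7005; (4340−3400)/4340 = 0.2166; (4340−3800)/4340 = 0.1244.
Squared: 0.4906; 0.0469; 0.0155.
Sum = 0.553038; P₂ = 0.553038 / 9 = 0.061.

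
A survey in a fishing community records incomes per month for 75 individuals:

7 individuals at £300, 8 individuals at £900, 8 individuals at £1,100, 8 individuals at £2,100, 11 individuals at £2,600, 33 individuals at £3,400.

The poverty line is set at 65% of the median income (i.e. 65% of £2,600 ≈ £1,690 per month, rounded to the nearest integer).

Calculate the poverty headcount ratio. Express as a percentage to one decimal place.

30.7%

23 of the 75 individuals have income below £1,690.
H = 23/75 = 30.7%.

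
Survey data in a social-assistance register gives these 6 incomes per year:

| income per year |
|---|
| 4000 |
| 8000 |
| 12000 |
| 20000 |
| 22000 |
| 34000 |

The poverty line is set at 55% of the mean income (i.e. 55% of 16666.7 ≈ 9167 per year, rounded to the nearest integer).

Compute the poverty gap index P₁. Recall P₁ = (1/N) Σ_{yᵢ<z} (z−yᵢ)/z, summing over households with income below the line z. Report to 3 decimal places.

0.115

Below z: 4000, 8000 (q = 2 of N = 6).
Gap ratios (z−y)/z: (9167−4000)/9167 = 0.5637; (9167−8000)/9167 = 0.1273.
Σ = 0.690957. Dividing by the full population N = 6 gives P₁ = 0.115.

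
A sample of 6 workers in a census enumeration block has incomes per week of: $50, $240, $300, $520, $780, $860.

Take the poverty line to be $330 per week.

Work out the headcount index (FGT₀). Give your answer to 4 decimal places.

3 of the 6 workers have income below $330.
H = 3/6 = 0.5000.

0.5000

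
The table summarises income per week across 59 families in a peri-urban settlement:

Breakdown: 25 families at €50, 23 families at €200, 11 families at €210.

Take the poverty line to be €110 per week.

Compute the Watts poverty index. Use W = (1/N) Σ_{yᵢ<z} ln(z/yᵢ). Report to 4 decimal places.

Below the line: 25×€50 (q = 25 of N = 59).
Log shortfalls: ln(110/50) = 0.7885 (×25).
W = 19.711434 / 59 = 0.3341.

0.3341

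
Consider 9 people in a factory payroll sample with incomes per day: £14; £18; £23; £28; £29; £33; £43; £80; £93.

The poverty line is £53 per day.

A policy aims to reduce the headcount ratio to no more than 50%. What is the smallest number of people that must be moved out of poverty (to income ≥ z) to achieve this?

Currently q = 7 of N = 9 are below the line (H = 0.778).
A headcount ratio of at most 50% allows at most ⌊0.50 × 9⌋ = 4 poor people.
So at least 7 − 4 = 3 must be lifted.

3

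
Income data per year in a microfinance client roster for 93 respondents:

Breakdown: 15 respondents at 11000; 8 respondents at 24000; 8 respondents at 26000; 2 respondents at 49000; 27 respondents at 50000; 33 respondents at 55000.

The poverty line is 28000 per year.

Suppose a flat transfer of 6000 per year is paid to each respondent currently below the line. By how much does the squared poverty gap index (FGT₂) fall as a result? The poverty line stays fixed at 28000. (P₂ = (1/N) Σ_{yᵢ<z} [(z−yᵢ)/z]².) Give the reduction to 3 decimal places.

0.037

Before: below the line — 15×11000, 8×24000, 8×26000; squared poverty gap index (FGT₂) = 0.06165.
After the 6000 transfer: below the line — 15×17000; squared poverty gap index (FGT₂) = 0.02489.
Reduction = 0.06165 − 0.02489 = 0.037.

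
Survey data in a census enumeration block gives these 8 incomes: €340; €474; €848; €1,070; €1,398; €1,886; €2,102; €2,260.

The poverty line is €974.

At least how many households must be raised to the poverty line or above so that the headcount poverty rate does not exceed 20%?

3 of the 8 households are poor, so H = 3/8 = 0.375.
A headcount ratio of at most 20% allows at most ⌊0.20 × 8⌋ = 1 poor households.
So at least 3 − 1 = 2 must be lifted.

2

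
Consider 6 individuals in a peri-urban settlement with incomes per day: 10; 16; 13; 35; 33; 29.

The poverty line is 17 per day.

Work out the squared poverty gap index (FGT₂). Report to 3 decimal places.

Poor units: 10, 13, 16 (q = 3 of N = 6).
Relative gaps: (17−10)/17 = 0.4118; (17−13)/17 = 0.2353; (17−16)/17 = 0.0588.
Squared: 0.1696; 0.0554; 0.0035.
Sum = 0.228374; P₂ = 0.228374 / 6 = 0.038.

0.038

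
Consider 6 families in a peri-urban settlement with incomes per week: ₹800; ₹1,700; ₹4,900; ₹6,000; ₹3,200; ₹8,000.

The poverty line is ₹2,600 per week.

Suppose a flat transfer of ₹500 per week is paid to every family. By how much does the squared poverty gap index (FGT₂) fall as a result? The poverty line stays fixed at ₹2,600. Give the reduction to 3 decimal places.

Before: below the line — ₹800, ₹1,700; squared poverty gap index (FGT₂) = 0.09985.
After the ₹500 transfer: below the line — ₹1,300, ₹2,200; squared poverty gap index (FGT₂) = 0.04561.
Reduction = 0.09985 − 0.04561 = 0.054.

0.054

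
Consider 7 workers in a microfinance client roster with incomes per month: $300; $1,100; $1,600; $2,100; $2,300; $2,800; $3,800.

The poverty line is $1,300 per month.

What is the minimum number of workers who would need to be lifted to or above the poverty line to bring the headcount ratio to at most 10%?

2

Currently q = 2 of N = 7 are below the line (H = 0.286).
A headcount ratio of at most 10% allows at most ⌊0.10 × 7⌋ = 0 poor workers.
So at least 2 − 0 = 2 must be lifted.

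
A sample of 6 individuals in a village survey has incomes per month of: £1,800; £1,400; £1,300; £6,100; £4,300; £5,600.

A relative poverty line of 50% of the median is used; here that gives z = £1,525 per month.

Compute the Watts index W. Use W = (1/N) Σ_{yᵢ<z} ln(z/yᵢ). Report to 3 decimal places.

0.041

Poor units: £1,300, £1,400 (q = 2 of N = 6).
Log gaps: ln(1525/1300) = 0.1596; ln(1525/1400) = 0.0855.
W = 0.245152 / 6 = 0.041.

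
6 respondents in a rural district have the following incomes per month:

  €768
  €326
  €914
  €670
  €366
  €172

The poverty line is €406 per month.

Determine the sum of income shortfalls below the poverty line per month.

Incomes under z: €172, €326, €366 (q = 3 of N = 6).
Individual gaps: 406−172 = 234; 406−326 = 80; 406−366 = 40.
Aggregate gap = €354.

€354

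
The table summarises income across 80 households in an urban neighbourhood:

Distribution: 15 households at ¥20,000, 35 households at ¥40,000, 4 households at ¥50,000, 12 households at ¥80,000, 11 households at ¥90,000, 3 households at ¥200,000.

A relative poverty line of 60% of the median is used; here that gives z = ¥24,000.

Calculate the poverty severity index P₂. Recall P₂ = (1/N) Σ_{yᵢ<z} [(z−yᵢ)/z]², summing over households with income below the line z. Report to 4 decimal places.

0.0052

Poor units: 15×¥20,000 (q = 15 of N = 80).
Shortfall ratios: (24000−20000)/24000 = 0.1667 (×15).
Squared: 0.0278 (×15).
Sum = 0.416667; P₂ = 0.416667 / 80 = 0.0052.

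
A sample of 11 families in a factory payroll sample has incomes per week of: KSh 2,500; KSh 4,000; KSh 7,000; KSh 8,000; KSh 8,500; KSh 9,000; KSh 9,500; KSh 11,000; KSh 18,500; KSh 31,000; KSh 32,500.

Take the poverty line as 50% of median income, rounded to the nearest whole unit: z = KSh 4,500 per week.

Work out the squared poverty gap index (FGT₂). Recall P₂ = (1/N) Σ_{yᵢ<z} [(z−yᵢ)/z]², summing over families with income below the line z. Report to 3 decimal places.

0.019

Poor units: KSh 2,500, KSh 4,000 (q = 2 of N = 11).
Shortfall ratios: (4500−2500)/4500 = 0.4444; (4500−4000)/4500 = 0.1111.
Squared: 0.1975; 0.0123.
Sum = 0.209877; P₂ = 0.209877 / 11 = 0.019.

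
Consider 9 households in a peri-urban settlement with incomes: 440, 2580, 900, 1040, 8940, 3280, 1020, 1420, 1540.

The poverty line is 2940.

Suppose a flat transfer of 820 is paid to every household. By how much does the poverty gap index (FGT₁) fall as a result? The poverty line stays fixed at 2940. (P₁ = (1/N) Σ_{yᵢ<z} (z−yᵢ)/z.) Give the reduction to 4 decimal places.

Before: below the line — 440, 900, 1020, 1040, 1420, 1540, 2580; poverty gap index (FGT₁) = 0.439909.
After the 820 transfer: below the line — 1260, 1720, 1840, 1860, 2240, 2360; poverty gap index (FGT₁) = 0.240363.
Reduction = 0.439909 − 0.240363 = 0.1995.

0.1995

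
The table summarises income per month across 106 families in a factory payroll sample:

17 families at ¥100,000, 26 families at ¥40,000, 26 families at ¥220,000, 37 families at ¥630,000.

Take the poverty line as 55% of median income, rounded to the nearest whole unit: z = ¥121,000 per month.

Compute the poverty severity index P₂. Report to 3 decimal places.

0.115

Below the line: 26×¥40,000, 17×¥100,000 (q = 43 of N = 106).
Normalized shortfalls: (121000−40000)/121000 = 0.6694 (×26); (121000−100000)/121000 = 0.1736 (×17).
Squared: 0.4481 (×26); 0.0301 (×17).
Sum = 12.163309; P₂ = 12.163309 / 106 = 0.115.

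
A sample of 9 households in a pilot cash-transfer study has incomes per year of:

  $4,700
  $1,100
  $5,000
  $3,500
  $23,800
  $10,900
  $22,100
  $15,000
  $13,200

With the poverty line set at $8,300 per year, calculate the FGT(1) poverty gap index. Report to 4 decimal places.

0.2530

Poor units: $1,100, $3,500, $4,700, $5,000 (q = 4 of N = 9).
Gap ratios (z−y)/z: (8300−1100)/8300 = 0.8675; (8300−3500)/8300 = 0.5783; (8300−4700)/8300 = 0.4337; (8300−5000)/8300 = 0.3976.
Sum of shortfalls = 2.277108; P₁ averages over all N: 2.277108 / 9 = 0.2530.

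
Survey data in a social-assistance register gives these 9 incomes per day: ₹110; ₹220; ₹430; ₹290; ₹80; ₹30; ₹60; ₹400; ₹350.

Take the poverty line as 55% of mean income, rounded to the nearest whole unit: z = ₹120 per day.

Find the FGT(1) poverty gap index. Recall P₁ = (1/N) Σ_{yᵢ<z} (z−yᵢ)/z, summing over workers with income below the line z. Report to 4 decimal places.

Incomes under z: ₹30, ₹60, ₹80, ₹110 (q = 4 of N = 9).
Shortfall ratios: (120−30)/120 = 0.7500; (120−60)/120 = 0.5000; (120−80)/120 = 0.3333; (120−110)/120 = 0.0833.
Σ = 1.666667. Dividing by the full population N = 9 gives P₁ = 0.1852.

0.1852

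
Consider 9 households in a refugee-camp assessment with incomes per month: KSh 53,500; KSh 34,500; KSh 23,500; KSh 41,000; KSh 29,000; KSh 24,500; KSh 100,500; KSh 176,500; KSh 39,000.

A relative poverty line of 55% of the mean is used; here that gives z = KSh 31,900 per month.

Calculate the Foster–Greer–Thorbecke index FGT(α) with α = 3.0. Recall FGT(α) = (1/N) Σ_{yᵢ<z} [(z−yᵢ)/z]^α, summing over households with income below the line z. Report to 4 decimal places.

0.0035

Below the line: KSh 23,500, KSh 24,500, KSh 29,000 (q = 3 of N = 9).
Normalized shortfalls: (31900−23500)/31900 = 0.2633; (31900−24500)/31900 = 0.2320; (31900−29000)/31900 = 0.0909.
Raised to α = 3.0: 0.01826; 0.01248; 0.00075.
Sum = 0.031493; FGT(3.0) = 0.031493 / 9 = 0.0035.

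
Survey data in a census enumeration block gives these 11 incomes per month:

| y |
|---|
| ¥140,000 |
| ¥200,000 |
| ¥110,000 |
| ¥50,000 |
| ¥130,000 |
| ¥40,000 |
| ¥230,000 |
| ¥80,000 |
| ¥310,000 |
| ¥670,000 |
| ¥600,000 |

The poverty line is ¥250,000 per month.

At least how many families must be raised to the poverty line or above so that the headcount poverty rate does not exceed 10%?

8 of the 11 families are poor, so H = 8/11 = 0.727.
A headcount ratio of at most 10% allows at most ⌊0.10 × 11⌋ = 1 poor families.
So at least 8 − 1 = 7 must be lifted.

7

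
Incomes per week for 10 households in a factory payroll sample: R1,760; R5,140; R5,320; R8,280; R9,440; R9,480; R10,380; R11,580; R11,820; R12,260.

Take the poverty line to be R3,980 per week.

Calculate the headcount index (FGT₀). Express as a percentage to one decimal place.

10.0%

1 of the 10 households have income below R3,980.
H = 1/10 = 10.0%.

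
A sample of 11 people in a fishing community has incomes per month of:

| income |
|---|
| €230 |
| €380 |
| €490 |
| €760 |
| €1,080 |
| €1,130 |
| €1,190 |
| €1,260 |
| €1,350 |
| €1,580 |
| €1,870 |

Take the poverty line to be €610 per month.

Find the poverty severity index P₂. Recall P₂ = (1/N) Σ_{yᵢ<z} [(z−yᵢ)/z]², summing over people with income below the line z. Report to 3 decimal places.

Poor units: €230, €380, €490 (q = 3 of N = 11).
Shortfall ratios: (610−230)/610 = 0.6230; (610−380)/610 = 0.3770; (610−490)/610 = 0.1967.
Squared: 0.3881; 0.1422; 0.0387.
Sum = 0.568933; P₂ = 0.568933 / 11 = 0.052.

0.052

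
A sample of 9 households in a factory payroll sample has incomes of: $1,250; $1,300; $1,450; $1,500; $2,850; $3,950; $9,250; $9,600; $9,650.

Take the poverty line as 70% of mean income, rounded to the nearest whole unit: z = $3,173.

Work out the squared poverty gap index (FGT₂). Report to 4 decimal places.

0.1443

Below z: $1,250, $1,300, $1,450, $1,500, $2,850 (q = 5 of N = 9).
Relative gaps: (3173−1250)/3173 = 0.6061; (3173−1300)/3173 = 0.5903; (3173−1450)/3173 = 0.5430; (3173−1500)/3173 = 0.5273; (3173−2850)/3173 = 0.1018.
Squared: 0.3673; 0.3484; 0.2949; 0.2780; 0.0104.
Sum = 1.298981; P₂ = 1.298981 / 9 = 0.1443.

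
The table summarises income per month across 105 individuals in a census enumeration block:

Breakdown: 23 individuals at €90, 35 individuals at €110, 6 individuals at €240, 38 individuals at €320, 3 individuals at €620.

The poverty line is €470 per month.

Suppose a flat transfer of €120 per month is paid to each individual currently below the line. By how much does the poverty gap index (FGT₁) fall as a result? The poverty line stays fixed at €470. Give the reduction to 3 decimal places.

Before: below the line — 23×€90, 35×€110, 6×€240, 38×€320; poverty gap index (FGT₁) = 0.57589.
After the €120 transfer: below the line — 23×€210, 35×€230, 6×€360, 38×€440; poverty gap index (FGT₁) = 0.32786.
Reduction = 0.57589 − 0.32786 = 0.248.

0.248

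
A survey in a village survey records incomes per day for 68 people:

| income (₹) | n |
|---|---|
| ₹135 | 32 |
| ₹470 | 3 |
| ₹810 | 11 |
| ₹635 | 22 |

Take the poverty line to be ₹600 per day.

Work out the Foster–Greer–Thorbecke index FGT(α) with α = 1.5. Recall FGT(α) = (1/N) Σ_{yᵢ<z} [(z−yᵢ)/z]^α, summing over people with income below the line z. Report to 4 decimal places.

Below the line: 32×₹135, 3×₹470 (q = 35 of N = 68).
Shortfall ratios: (600−135)/600 = 0.7750 (×32); (600−470)/600 = 0.2167 (×3).
Raised to α = 1.5: 0.68226 (×32); 0.10085 (×3).
Sum = 22.135011; FGT(1.5) = 22.135011 / 68 = 0.3255.

0.3255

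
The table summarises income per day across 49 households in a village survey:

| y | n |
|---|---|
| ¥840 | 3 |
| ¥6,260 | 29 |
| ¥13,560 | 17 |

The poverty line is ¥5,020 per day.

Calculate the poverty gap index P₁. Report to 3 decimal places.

0.051

Poor units: 3×¥840 (q = 3 of N = 49).
Gap ratios (z−y)/z: (5020−840)/5020 = 0.8327 (×3).
Sum of shortfalls = 2.498008; P₁ averages over all N: 2.498008 / 49 = 0.051.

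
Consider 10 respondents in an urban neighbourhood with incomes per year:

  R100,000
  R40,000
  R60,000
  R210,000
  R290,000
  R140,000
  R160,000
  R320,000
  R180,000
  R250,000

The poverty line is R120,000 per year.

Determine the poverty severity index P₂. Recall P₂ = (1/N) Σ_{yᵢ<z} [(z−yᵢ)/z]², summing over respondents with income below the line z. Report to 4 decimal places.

Below the line: R40,000, R60,000, R100,000 (q = 3 of N = 10).
Relative gaps: (120000−40000)/120000 = 0.6667; (120000−60000)/120000 = 0.5000; (120000−100000)/120000 = 0.1667.
Squared: 0.4444; 0.2500; 0.0278.
Sum = 0.722222; P₂ = 0.722222 / 10 = 0.0722.

0.0722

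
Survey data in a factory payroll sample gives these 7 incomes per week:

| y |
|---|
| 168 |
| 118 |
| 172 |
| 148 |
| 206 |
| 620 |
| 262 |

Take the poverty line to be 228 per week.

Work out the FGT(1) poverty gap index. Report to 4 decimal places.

Incomes under z: 118, 148, 168, 172, 206 (q = 5 of N = 7).
Relative gaps: (228−118)/228 = 0.4825; (228−148)/228 = 0.3509; (228−168)/228 = 0.2632; (228−172)/228 = 0.2456; (228−206)/228 = 0.0965.
Σ = 1.438596. Dividing by the full population N = 7 gives P₁ = 0.2055.

0.2055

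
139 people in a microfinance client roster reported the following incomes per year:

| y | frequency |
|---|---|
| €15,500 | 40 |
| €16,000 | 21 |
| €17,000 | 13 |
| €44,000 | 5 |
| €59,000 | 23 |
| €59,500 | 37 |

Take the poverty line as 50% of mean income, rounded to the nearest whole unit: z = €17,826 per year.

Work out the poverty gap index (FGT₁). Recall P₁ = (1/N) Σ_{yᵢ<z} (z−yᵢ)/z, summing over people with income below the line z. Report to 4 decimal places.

Poor units: 40×€15,500, 21×€16,000, 13×€17,000 (q = 74 of N = 139).
Shortfall ratios: (17826−15500)/17826 = 0.1305 (×40); (17826−16000)/17826 = 0.1024 (×21); (17826−17000)/17826 = 0.0463 (×13).
Σ = 7.972849. Dividing by the full population N = 139 gives P₁ = 0.0574.

0.0574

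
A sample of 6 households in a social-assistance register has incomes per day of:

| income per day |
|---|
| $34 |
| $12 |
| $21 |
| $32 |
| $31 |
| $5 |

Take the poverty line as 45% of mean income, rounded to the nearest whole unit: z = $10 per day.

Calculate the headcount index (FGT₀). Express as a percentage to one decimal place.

1 of the 6 households have income below $10.
H = 1/6 = 16.7%.

16.7%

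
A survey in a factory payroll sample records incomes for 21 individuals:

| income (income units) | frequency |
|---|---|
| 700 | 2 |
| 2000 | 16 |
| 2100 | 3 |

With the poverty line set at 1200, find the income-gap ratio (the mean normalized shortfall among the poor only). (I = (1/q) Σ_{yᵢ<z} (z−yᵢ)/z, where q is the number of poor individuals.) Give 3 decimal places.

0.417

Below the line: 2×700 (q = 2 of N = 21).
Shortfall ratios (z−y)/z: 0.4167 (×2); sum = 0.833333.
The income-gap ratio divides by q (the poor only): 0.833333 / 2 = 0.417.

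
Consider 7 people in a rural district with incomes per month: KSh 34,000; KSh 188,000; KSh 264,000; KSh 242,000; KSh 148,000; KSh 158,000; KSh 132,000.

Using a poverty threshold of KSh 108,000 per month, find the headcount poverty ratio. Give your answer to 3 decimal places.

0.143

1 of the 7 people have income below KSh 108,000.
H = 1/7 = 0.143.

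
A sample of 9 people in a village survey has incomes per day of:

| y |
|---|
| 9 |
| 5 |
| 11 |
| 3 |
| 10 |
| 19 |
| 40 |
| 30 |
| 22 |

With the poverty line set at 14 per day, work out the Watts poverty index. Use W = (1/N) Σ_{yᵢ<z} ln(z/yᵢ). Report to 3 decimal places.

Below z: 3, 5, 9, 10, 11 (q = 5 of N = 9).
ln(z/y) terms: ln(14/3) = 1.5404; ln(14/5) = 1.0296; ln(14/9) = 0.4418; ln(14/10) = 0.3365; ln(14/11) = 0.2412.
W = 3.589532 / 9 = 0.399.

0.399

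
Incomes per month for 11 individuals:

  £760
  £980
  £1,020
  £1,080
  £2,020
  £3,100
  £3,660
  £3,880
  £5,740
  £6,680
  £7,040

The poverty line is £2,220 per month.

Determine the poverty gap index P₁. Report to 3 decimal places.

Incomes under z: £760, £980, £1,020, £1,080, £2,020 (q = 5 of N = 11).
Gap ratios (z−y)/z: (2220−760)/2220 = 0.6577; (2220−980)/2220 = 0.5586; (2220−1020)/2220 = 0.5405; (2220−1080)/2220 = 0.5135; (2220−2020)/2220 = 0.0901.
Sum of shortfalls = 2.360360; P₁ averages over all N: 2.360360 / 11 = 0.215.

0.215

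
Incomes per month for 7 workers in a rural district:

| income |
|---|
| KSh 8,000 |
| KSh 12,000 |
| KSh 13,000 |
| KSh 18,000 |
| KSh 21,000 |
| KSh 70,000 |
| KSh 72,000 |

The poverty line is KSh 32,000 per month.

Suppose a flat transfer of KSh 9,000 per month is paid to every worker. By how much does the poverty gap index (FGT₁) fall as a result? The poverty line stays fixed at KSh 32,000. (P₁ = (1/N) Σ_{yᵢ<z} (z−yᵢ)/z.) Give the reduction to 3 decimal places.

0.201

Before: below the line — KSh 8,000, KSh 12,000, KSh 13,000, KSh 18,000, KSh 21,000; poverty gap index (FGT₁) = 0.39286.
After the KSh 9,000 transfer: below the line — KSh 17,000, KSh 21,000, KSh 22,000, KSh 27,000, KSh 30,000; poverty gap index (FGT₁) = 0.19196.
Reduction = 0.39286 − 0.19196 = 0.201.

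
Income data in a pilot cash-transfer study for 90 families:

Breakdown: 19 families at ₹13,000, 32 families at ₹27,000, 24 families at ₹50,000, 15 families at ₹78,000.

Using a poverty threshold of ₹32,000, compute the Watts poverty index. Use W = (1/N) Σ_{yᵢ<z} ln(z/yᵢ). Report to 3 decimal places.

0.251

Below z: 19×₹13,000, 32×₹27,000 (q = 51 of N = 90).
ln(z/y) terms: ln(32000/13000) = 0.9008 (×19); ln(32000/27000) = 0.1699 (×32).
W = 22.551714 / 90 = 0.251.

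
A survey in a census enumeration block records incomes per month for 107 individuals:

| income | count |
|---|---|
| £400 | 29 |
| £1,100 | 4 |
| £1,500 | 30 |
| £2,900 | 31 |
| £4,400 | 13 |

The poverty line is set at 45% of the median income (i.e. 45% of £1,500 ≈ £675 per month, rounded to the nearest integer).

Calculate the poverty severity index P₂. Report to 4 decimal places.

Incomes under z: 29×£400 (q = 29 of N = 107).
Shortfall ratios: (675−400)/675 = 0.4074 (×29).
Squared: 0.1660 (×29).
Sum = 4.813443; P₂ = 4.813443 / 107 = 0.0450.

0.0450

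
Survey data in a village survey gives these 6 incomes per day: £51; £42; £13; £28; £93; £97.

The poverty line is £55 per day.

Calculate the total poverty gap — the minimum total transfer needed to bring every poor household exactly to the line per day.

£86

Below z: £13, £28, £42, £51 (q = 4 of N = 6).
Individual gaps: 55−13 = 42; 55−28 = 27; 55−42 = 13; 55−51 = 4.
Aggregate gap = £86.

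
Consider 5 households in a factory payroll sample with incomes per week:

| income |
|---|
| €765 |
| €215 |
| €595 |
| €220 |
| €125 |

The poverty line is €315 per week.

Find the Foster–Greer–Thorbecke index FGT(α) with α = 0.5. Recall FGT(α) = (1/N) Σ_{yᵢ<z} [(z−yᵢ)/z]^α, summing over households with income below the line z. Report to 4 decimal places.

Incomes under z: €125, €215, €220 (q = 3 of N = 5).
Normalized shortfalls: (315−125)/315 = 0.6032; (315−215)/315 = 0.3175; (315−220)/315 = 0.3016.
Raised to α = 0.5: 0.77664; 0.56344; 0.54917.
Sum = 1.889249; FGT(0.5) = 1.889249 / 5 = 0.3778.

0.3778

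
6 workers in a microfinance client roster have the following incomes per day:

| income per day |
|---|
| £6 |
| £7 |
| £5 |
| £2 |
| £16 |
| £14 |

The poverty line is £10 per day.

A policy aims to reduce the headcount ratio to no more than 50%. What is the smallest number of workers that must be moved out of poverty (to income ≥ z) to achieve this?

1

4 of the 6 workers are poor, so H = 4/6 = 0.667.
A headcount ratio of at most 50% allows at most ⌊0.50 × 6⌋ = 3 poor workers.
So at least 4 − 3 = 1 must be lifted.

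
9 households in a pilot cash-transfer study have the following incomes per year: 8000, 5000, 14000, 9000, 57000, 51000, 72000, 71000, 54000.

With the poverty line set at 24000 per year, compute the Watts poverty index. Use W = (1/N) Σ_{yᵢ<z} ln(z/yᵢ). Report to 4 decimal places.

Incomes under z: 5000, 8000, 9000, 14000 (q = 4 of N = 9).
Log gaps: ln(24000/5000) = 1.5686; ln(24000/8000) = 1.0986; ln(24000/9000) = 0.9808; ln(24000/14000) = 0.5390.
W = 4.187054 / 9 = 0.4652.

0.4652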